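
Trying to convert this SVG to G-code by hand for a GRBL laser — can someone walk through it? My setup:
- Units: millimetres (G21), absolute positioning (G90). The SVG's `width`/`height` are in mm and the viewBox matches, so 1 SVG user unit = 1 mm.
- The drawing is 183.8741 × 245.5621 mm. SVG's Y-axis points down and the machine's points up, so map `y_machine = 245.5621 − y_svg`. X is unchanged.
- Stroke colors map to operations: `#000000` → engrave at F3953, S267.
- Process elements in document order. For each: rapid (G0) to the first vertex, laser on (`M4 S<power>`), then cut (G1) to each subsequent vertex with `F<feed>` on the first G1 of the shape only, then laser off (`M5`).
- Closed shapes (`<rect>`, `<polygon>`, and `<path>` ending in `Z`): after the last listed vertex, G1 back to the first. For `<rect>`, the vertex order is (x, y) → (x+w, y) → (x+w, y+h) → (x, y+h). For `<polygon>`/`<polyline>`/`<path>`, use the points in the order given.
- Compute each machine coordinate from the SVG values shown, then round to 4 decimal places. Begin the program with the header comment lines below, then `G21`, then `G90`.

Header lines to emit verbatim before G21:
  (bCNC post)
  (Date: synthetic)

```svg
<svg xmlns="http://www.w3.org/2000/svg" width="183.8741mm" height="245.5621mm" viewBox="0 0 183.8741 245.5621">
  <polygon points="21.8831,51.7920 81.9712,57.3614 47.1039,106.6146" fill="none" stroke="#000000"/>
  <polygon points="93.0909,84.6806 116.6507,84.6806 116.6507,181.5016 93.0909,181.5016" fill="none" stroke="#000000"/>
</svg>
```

1 u = 1 mm; y_m = 245.5621 − y.

[1] `<polygon>` regular polygon, #000000→engrave S267 F3953: (21.8831,193.7701) → (81.9712,188.2007) → (47.1039,138.9475) → (21.8831,193.7701) (closed)

[2] `<polygon>` rectangle, #000000→engrave S267 F3953: (93.0909,160.8815) → (116.6507,160.8815) → (116.6507,64.0605) → (93.0909,64.0605) → (93.0909,160.8815) (closed)

(bCNC post)
(Date: synthetic)
G21
G90
G0 X21.8831 Y193.7701
M4 S267
G1 X81.9712 Y188.2007 F3953
G1 X47.1039 Y138.9475
G1 X21.8831 Y193.7701
M5
G0 X93.0909 Y160.8815
M4 S267
G1 X116.6507 Y160.8815 F3953
G1 X116.6507 Y64.0605
G1 X93.0909 Y64.0605
G1 X93.0909 Y160.8815
M5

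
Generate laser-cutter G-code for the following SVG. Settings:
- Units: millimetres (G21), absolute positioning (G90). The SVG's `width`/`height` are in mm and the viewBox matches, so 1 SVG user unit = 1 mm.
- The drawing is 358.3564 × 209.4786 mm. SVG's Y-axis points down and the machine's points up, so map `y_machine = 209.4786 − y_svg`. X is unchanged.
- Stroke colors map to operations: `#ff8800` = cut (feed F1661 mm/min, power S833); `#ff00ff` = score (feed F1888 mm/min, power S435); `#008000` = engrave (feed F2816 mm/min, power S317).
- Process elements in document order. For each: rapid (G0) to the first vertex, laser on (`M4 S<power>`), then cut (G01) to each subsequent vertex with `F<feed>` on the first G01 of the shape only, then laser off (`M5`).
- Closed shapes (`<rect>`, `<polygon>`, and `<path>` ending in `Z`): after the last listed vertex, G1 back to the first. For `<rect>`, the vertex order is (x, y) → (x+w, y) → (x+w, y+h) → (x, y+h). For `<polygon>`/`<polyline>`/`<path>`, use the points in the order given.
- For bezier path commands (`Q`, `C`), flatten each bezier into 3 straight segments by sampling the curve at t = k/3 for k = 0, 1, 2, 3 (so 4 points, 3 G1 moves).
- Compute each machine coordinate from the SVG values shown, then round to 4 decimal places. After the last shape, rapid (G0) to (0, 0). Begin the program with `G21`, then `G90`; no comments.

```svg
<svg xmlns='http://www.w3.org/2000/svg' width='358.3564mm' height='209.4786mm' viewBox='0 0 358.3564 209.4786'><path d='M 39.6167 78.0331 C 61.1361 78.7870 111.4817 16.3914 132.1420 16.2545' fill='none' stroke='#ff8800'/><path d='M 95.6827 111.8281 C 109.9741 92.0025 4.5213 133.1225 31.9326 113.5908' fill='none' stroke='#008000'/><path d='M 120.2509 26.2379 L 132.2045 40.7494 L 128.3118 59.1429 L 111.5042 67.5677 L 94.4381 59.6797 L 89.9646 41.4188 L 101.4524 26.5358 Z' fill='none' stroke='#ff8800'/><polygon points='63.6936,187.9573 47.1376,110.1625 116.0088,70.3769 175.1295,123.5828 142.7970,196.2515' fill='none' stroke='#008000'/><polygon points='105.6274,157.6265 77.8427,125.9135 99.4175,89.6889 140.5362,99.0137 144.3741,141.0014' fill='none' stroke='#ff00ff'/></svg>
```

G21
G90
G0 X39.6167 Y131.4455
M4 S833
G01 X68.5777 Y147.0967 F1661
G01 X103.7537 Y176.9790
G01 X132.1420 Y193.2241
M5
G0 X95.6827 Y97.6505
M4 S317
G01 X79.4152 Y101.6645 F2816
G01 X39.4535 Y92.0697
G01 X31.9326 Y95.8878
M5
G0 X120.2509 Y183.2407
M4 S833
G01 X132.2045 Y168.7292 F1661
G01 X128.3118 Y150.3357
G01 X111.5042 Y141.9109
G01 X94.4381 Y149.7989
G01 X89.9646 Y168.0598
G01 X101.4524 Y182.9428
G01 X120.2509 Y183.2407
M5
G0 X63.6936 Y21.5213
M4 S317
G01 X47.1376 Y99.3161 F2816
G01 X116.0088 Y139.1017
G01 X175.1295 Y85.8958
G01 X142.7970 Y13.2271
G01 X63.6936 Y21.5213
M5
G0 X105.6274 Y51.8521
M4 S435
G01 X77.8427 Y83.5651 F1888
G01 X99.4175 Y119.7897
G01 X140.5362 Y110.4649
G01 X144.3741 Y68.4772
G01 X105.6274 Y51.8521
M5
G0 X0.0000 Y0.0000

Since the viewBox matches the mm dimensions, user units are millimetres directly. The only transform is the Y-flip y_m = 209.4786 − y_svg.

Shape 1 is a cubic bezier drawn with `<path>`. Its stroke #ff8800 means cut at S833, F1661. After flipping Y the toolpath is (39.6167,131.4455) → (68.5777,147.0967) → (103.7537,176.9790) → (132.1420,193.2241).

Shape 2 is a cubic bezier drawn with `<path>`. Its stroke #008000 means engrave at S317, F2816. After flipping Y the toolpath is (95.6827,97.6505) → (79.4152,101.6645) → (39.4535,92.0697) → (31.9326,95.8878).

Shape 3 is a regular polygon drawn with `<path>`. Its stroke #ff8800 means cut at S833, F1661. After flipping Y the toolpath is (120.2509,183.2407) → (132.2045,168.7292) → (128.3118,150.3357) → (111.5042,141.9109) → (94.4381,149.7989) → (89.9646,168.0598) → (101.4524,182.9428) → (120.2509,183.2407), returning to the start.

Shape 4 is a regular polygon drawn with `<polygon>`. Its stroke #008000 means engrave at S317, F2816. After flipping Y the toolpath is (63.6936,21.5213) → (47.1376,99.3161) → (116.0088,139.1017) → (175.1295,85.8958) → (142.7970,13.2271) → (63.6936,21.5213), returning to the start.

Shape 5 is a regular polygon drawn with `<polygon>`. Its stroke #ff00ff means score at S435, F1888. After flipping Y the toolpath is (105.6274,51.8521) → (77.8427,83.5651) → (99.4175,119.7897) → (140.5362,110.4649) → (144.3741,68.4772) → (105.6274,51.8521), returning to the start.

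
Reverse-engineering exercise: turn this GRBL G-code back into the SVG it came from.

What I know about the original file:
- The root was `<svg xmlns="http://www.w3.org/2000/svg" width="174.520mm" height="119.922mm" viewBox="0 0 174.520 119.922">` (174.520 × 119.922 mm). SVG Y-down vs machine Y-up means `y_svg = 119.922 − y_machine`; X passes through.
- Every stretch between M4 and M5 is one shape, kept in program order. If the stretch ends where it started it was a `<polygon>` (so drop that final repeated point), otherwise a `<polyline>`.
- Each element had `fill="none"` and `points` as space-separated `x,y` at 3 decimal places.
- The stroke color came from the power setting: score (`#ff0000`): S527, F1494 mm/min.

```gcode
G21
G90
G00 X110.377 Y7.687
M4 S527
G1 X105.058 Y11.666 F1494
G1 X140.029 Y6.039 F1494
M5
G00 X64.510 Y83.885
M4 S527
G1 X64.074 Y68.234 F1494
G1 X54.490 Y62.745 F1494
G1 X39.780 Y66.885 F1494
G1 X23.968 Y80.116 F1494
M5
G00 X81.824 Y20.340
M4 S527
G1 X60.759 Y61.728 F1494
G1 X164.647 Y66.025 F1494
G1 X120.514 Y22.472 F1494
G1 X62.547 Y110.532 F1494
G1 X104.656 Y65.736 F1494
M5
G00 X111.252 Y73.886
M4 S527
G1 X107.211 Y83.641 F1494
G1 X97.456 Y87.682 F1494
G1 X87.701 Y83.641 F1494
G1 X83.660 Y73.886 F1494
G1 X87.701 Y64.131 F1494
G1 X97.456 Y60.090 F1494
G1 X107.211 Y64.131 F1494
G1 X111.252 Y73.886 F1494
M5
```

y_svg = 119.922 − y_m. Every run uses S527, so all elements get stroke `#ff0000` (score).

[1] open run; points: 110.377,112.235 105.058,108.256 140.029,113.883

[2] open run; points: 64.510,36.037 64.074,51.688 54.490,57.177 39.780,53.037 23.968,39.806

[3] open run; points: 81.824,99.582 60.759,58.194 164.647,53.897 120.514,97.450 62.547,9.390 104.656,54.186

[4] closed run; points: 111.252,46.036 107.211,36.281 97.456,32.240 87.701,36.281 83.660,46.036 87.701,55.791 97.456,59.832 107.211,55.791

<svg xmlns="http://www.w3.org/2000/svg" width="174.520mm" height="119.922mm" viewBox="0 0 174.520 119.922">
  <polyline points="110.377,112.235 105.058,108.256 140.029,113.883" fill="none" stroke="#ff0000"/>
  <polyline points="64.510,36.037 64.074,51.688 54.490,57.177 39.780,53.037 23.968,39.806" fill="none" stroke="#ff0000"/>
  <polyline points="81.824,99.582 60.759,58.194 164.647,53.897 120.514,97.450 62.547,9.390 104.656,54.186" fill="none" stroke="#ff0000"/>
  <polygon points="111.252,46.036 107.211,36.281 97.456,32.240 87.701,36.281 83.660,46.036 87.701,55.791 97.456,59.832 107.211,55.791" fill="none" stroke="#ff0000"/>
</svg>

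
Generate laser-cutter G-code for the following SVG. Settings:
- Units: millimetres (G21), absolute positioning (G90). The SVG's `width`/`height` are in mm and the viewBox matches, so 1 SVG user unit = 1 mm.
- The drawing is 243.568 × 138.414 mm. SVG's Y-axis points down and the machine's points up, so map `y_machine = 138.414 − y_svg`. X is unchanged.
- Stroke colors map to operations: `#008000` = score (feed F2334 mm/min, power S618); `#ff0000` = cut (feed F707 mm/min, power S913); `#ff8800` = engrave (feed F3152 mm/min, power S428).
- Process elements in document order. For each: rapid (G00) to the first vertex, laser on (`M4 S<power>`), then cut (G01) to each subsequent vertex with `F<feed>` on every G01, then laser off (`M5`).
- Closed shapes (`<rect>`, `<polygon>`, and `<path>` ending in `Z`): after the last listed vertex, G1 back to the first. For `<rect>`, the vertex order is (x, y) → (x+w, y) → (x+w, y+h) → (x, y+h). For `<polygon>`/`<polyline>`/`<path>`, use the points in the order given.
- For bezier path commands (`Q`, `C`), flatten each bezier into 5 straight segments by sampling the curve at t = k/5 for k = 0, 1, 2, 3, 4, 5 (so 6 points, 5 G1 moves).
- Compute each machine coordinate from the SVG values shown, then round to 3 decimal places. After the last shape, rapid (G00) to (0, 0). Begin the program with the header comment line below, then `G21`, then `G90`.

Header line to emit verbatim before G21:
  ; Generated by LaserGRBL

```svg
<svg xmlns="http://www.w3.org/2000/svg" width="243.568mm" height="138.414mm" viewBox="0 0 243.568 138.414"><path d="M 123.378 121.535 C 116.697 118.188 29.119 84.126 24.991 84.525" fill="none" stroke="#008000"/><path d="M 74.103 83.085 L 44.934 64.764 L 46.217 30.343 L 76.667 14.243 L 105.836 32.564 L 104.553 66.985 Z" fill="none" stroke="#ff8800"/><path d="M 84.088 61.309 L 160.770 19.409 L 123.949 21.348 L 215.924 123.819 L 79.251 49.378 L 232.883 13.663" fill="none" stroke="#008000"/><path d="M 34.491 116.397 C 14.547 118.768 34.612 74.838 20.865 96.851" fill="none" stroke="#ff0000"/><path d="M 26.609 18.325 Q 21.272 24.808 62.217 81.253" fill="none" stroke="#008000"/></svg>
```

; Generated by LaserGRBL
G21
G90
G00 X123.378 Y16.879
M4 S618
G01 X110.977 Y22.052 F2334
G01 X87.048 Y31.467 F2334
G01 X59.482 Y41.998 F2334
G01 X36.167 Y50.514 F2334
G01 X24.991 Y53.889 F2334
M5
G00 X74.103 Y55.329
M4 S428
G01 X44.934 Y73.650 F3152
G01 X46.217 Y108.071 F3152
G01 X76.667 Y124.171 F3152
G01 X105.836 Y105.850 F3152
G01 X104.553 Y71.429 F3152
G01 X74.103 Y55.329 F3152
M5
G00 X84.088 Y77.105
M4 S618
G01 X160.770 Y119.005 F2334
G01 X123.949 Y117.066 F2334
G01 X215.924 Y14.595 F2334
G01 X79.251 Y89.036 F2334
G01 X232.883 Y124.751 F2334
M5
G00 X34.491 Y22.017
M4 S913
G01 X26.735 Y25.253 F707
G01 X25.038 Y34.213 F707
G01 X25.856 Y43.510 F707
G01 X25.646 Y47.756 F707
G01 X20.865 Y41.563 F707
M5
G00 X26.609 Y120.089
M4 S618
G01 X26.325 Y115.497 F2334
G01 X29.745 Y106.909 F2334
G01 X36.866 Y94.323 F2334
G01 X47.690 Y77.741 F2334
G01 X62.217 Y57.161 F2334
M5
G00 X0.000 Y0.000

viewBox `0 0 243.568 138.414` with mm width/height → 1 unit = 1 mm. Flip: y_m = 138.414 − y_svg.

**Shape 1** — `<path>` cubic bezier, stroke `#008000` → score (S618, F2334). Control points (SVG): P0=(123.378,121.535), P1=(116.697,118.188), P2=(29.119,84.126), P3=(24.991,84.525); sampled at t=k/5. Machine vertices: (123.378,16.879) → (110.977,22.052) → (87.048,31.467) → (59.482,41.998) → (36.167,50.514) → (24.991,53.889). Open path.

**Shape 2** — `<path>` regular polygon, stroke `#ff8800` → engrave (S428, F3152). Machine vertices: (74.103,55.329) → (44.934,73.650) → (46.217,108.071) → (76.667,124.171) → (105.836,105.850) → (104.553,71.429) → (74.103,55.329). Closed: final G1 returns to the first vertex.

**Shape 3** — `<path>` open polyline, stroke `#008000` → score (S618, F2334). Machine vertices: (84.088,77.105) → (160.770,119.005) → (123.949,117.066) → (215.924,14.595) → (79.251,89.036) → (232.883,124.751). Open path.

**Shape 4** — `<path>` cubic bezier, stroke `#ff0000` → cut (S913, F707). Control points (SVG): P0=(34.491,116.397), P1=(14.547,118.768), P2=(34.612,74.838), P3=(20.865,96.851); sampled at t=k/5. Machine vertices: (34.491,22.017) → (26.735,25.253) → (25.038,34.213) → (25.856,43.510) → (25.646,47.756) → (20.865,41.563). Open path.

**Shape 5** — `<path>` quadratic bezier, stroke `#008000` → score (S618, F2334). Control points (SVG): P0=(26.609,18.325), P1=(21.272,24.808), P2=(62.217,81.253); sampled at t=k/5. Machine vertices: (26.609,120.089) → (26.325,115.497) → (29.745,106.909) → (36.866,94.323) → (47.690,77.741) → (62.217,57.161). Open path.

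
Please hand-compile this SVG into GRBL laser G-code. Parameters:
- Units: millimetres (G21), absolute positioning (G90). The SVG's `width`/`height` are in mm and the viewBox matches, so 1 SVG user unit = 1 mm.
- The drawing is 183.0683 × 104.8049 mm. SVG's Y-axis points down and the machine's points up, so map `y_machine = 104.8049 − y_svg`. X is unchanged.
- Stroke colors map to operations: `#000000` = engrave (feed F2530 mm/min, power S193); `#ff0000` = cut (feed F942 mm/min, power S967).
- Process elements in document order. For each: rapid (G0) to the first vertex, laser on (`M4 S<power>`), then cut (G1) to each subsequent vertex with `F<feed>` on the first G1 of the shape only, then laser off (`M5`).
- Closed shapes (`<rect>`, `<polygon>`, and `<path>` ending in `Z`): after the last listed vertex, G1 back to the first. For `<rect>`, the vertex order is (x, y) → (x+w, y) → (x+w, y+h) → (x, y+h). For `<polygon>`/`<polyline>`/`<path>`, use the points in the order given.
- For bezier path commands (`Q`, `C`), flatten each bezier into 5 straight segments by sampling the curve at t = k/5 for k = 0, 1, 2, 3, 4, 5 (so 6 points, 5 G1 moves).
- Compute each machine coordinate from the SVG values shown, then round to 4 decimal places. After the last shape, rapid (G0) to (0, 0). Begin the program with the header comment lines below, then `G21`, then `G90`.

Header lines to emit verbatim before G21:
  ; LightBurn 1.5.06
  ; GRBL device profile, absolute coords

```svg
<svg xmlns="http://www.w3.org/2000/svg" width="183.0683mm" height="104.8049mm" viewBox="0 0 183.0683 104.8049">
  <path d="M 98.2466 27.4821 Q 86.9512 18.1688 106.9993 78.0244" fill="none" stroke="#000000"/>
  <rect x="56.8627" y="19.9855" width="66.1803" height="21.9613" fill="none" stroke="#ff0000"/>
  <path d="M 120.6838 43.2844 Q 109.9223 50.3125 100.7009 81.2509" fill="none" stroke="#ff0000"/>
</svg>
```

; LightBurn 1.5.06
; GRBL device profile, absolute coords
G21
G90
G0 X98.2466 Y77.3228
M4 S193
G1 X94.9822 Y78.2814 F2530
G1 X94.2252 Y73.7064
G1 X95.9758 Y63.5980
G1 X100.2338 Y47.9560
G1 X106.9993 Y26.7805
M5
G0 X56.8627 Y84.8194
M4 S967
G1 X123.0430 Y84.8194 F942
G1 X123.0430 Y62.8581
G1 X56.8627 Y62.8581
G1 X56.8627 Y84.8194
M5
G0 X120.6838 Y61.5205
M4 S967
G1 X116.4408 Y57.7528 F942
G1 X112.3210 Y52.0724
G1 X108.3244 Y44.4791
G1 X104.4511 Y34.9729
G1 X100.7009 Y23.5540
M5
G0 X0.0000 Y0.0000

viewBox `0 0 183.0683 104.8049` with mm width/height → 1 unit = 1 mm. Flip: y_m = 104.8049 − y_svg.

**Shape 1** — `<path>` quadratic bezier, stroke `#000000` → engrave (S193, F2530). Control points (SVG): P0=(98.2466,27.4821), P1=(86.9512,18.1688), P2=(106.9993,78.0244); sampled at t=k/5. Machine vertices: (98.2466,77.3228) → (94.9822,78.2814) → (94.2252,73.7064) → (95.9758,63.5980) → (100.2338,47.9560) → (106.9993,26.7805). Open path.

**Shape 2** — `<rect>` rectangle, stroke `#ff0000` → cut (S967, F942). Machine vertices: (56.8627,84.8194) → (123.0430,84.8194) → (123.0430,62.8581) → (56.8627,62.8581) → (56.8627,84.8194). Closed: final G1 returns to the first vertex.

**Shape 3** — `<path>` quadratic bezier, stroke `#ff0000` → cut (S967, F942). Control points (SVG): P0=(120.6838,43.2844), P1=(109.9223,50.3125), P2=(100.7009,81.2509); sampled at t=k/5. Machine vertices: (120.6838,61.5205) → (116.4408,57.7528) → (112.3210,52.0724) → (108.3244,44.4791) → (104.4511,34.9729) → (100.7009,23.5540). Open path.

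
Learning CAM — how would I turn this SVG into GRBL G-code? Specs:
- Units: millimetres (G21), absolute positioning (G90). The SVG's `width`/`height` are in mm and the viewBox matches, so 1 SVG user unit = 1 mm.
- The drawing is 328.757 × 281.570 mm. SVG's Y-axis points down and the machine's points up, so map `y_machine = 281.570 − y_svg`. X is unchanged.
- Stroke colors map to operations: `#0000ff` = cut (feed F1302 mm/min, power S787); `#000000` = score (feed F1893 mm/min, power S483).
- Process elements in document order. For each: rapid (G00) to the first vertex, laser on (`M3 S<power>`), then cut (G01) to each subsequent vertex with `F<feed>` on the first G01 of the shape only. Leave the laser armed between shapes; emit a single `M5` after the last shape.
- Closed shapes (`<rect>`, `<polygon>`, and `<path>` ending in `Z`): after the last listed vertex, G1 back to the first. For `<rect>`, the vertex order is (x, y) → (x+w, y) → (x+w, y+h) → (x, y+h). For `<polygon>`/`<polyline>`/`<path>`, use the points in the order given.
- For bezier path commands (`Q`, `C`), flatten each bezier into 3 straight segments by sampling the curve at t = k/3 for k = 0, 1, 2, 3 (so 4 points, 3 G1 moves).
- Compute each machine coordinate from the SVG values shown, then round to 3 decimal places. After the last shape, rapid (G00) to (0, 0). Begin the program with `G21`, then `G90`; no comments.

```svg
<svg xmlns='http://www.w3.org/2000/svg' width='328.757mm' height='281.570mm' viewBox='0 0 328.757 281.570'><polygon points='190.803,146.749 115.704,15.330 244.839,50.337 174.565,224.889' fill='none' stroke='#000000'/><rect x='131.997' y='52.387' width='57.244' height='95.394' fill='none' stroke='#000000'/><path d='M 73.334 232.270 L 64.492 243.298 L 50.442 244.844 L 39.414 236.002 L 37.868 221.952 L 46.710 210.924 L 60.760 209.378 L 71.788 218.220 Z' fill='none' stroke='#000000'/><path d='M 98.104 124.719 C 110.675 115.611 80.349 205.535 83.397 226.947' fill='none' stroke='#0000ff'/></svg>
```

viewBox `0 0 328.757 281.570` with mm width/height → 1 unit = 1 mm. Flip: y_m = 281.570 − y_svg.

**Shape 1** — `<polygon>` closed polygon, stroke `#000000` → score (S483, F1893). Machine vertices: (190.803,134.821) → (115.704,266.240) → (244.839,231.233) → (174.565,56.681) → (190.803,134.821). Closed: final G1 returns to the first vertex.

**Shape 2** — `<rect>` rectangle, stroke `#000000` → score (S483, F1893). Machine vertices: (131.997,229.183) → (189.241,229.183) → (189.241,133.789) → (131.997,133.789) → (131.997,229.183). Closed: final G1 returns to the first vertex.

**Shape 3** — `<path>` regular polygon, stroke `#000000` → score (S483, F1893). Machine vertices: (73.334,49.300) → (64.492,38.272) → (50.442,36.726) → (39.414,45.568) → (37.868,59.618) → (46.710,70.646) → (60.760,72.192) → (71.788,63.350) → (73.334,49.300). Closed: final G1 returns to the first vertex.

**Shape 4** — `<path>` cubic bezier, stroke `#0000ff` → cut (S787, F1302). Control points (SVG): P0=(98.104,124.719), P1=(110.675,115.611), P2=(80.349,205.535), P3=(83.397,226.947); sampled at t=k/3. Machine vertices: (98.104,156.851) → (99.201,139.154) → (88.649,92.667) → (83.397,54.623). Open path.

G21
G90
G00 X190.803 Y134.821
M3 S483
G01 X115.704 Y266.240 F1893
G01 X244.839 Y231.233
G01 X174.565 Y56.681
G01 X190.803 Y134.821
G00 X131.997 Y229.183
M3 S483
G01 X189.241 Y229.183 F1893
G01 X189.241 Y133.789
G01 X131.997 Y133.789
G01 X131.997 Y229.183
G00 X73.334 Y49.300
M3 S483
G01 X64.492 Y38.272 F1893
G01 X50.442 Y36.726
G01 X39.414 Y45.568
G01 X37.868 Y59.618
G01 X46.710 Y70.646
G01 X60.760 Y72.192
G01 X71.788 Y63.350
G01 X73.334 Y49.300
G00 X98.104 Y156.851
M3 S787
G01 X99.201 Y139.154 F1302
G01 X88.649 Y92.667
G01 X83.397 Y54.623
M5
G00 X0.000 Y0.000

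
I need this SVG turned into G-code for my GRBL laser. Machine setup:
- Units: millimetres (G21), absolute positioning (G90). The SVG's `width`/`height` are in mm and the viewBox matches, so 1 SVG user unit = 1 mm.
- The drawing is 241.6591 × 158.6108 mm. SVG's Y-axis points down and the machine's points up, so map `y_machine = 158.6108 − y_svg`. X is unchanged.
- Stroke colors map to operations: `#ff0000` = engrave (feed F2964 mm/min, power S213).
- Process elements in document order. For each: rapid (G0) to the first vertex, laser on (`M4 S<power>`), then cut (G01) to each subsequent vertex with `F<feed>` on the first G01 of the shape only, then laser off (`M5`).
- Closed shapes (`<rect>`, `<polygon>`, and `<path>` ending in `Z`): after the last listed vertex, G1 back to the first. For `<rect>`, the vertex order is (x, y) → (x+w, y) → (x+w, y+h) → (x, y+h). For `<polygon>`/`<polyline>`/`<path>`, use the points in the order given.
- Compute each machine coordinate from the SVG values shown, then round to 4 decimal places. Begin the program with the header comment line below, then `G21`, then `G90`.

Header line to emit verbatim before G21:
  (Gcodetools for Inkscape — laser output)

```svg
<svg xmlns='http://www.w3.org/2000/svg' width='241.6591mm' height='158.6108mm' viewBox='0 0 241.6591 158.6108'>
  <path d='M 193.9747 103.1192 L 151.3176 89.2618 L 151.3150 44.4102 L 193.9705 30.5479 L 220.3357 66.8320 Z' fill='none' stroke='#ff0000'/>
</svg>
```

(Gcodetools for Inkscape — laser output)
G21
G90
G0 X193.9747 Y55.4916
M4 S213
G01 X151.3176 Y69.3490 F2964
G01 X151.3150 Y114.2006
G01 X193.9705 Y128.0629
G01 X220.3357 Y91.7788
G01 X193.9747 Y55.4916
M5

viewBox `0 0 241.6591 158.6108` with mm width/height → 1 unit = 1 mm. Flip: y_m = 158.6108 − y_svg.

**Shape 1** — `<path>` regular polygon, stroke `#ff0000` → engrave (S213, F2964). Machine vertices: (193.9747,55.4916) → (151.3176,69.3490) → (151.3150,114.2006) → (193.9705,128.0629) → (220.3357,91.7788) → (193.9747,55.4916). Closed: final G1 returns to the first vertex.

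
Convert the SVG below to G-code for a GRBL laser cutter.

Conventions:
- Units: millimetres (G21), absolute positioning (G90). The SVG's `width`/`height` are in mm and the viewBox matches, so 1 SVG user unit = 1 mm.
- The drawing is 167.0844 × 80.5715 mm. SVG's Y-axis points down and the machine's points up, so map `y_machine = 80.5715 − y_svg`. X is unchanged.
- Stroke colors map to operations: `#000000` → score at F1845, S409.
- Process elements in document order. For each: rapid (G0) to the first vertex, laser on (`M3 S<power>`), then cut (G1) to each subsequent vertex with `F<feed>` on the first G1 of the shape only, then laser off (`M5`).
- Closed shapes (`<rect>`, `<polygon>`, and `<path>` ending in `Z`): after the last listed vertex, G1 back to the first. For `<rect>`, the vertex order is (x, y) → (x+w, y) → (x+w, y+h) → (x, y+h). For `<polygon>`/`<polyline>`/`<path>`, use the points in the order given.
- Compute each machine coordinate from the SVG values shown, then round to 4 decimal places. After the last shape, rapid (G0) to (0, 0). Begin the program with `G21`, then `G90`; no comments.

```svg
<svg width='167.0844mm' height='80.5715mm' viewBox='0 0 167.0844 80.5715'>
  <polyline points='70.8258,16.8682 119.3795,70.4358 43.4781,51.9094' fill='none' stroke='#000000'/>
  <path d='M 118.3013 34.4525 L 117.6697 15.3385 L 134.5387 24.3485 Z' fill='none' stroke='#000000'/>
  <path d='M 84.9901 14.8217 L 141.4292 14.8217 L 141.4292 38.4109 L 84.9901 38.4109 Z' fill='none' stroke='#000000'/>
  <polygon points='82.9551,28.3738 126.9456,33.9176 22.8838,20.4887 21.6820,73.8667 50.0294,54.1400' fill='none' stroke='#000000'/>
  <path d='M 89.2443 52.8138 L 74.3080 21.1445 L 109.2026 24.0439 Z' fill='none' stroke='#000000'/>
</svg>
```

G21
G90
G0 X70.8258 Y63.7033
M3 S409
G1 X119.3795 Y10.1357 F1845
G1 X43.4781 Y28.6621
M5
G0 X118.3013 Y46.1190
M3 S409
G1 X117.6697 Y65.2330 F1845
G1 X134.5387 Y56.2230
G1 X118.3013 Y46.1190
M5
G0 X84.9901 Y65.7498
M3 S409
G1 X141.4292 Y65.7498 F1845
G1 X141.4292 Y42.1606
G1 X84.9901 Y42.1606
G1 X84.9901 Y65.7498
M5
G0 X82.9551 Y52.1977
M3 S409
G1 X126.9456 Y46.6539 F1845
G1 X22.8838 Y60.0828
G1 X21.6820 Y6.7048
G1 X50.0294 Y26.4315
G1 X82.9551 Y52.1977
M5
G0 X89.2443 Y27.7577
M3 S409
G1 X74.3080 Y59.4270 F1845
G1 X109.2026 Y56.5276
G1 X89.2443 Y27.7577
M5
G0 X0.0000 Y0.0000

viewBox `0 0 167.0844 80.5715` with mm width/height → 1 unit = 1 mm. Flip: y_m = 80.5715 − y_svg.

**Shape 1** — `<polyline>` open polyline, stroke `#000000` → score (S409, F1845). Machine vertices: (70.8258,63.7033) → (119.3795,10.1357) → (43.4781,28.6621). Open path.

**Shape 2** — `<path>` regular polygon, stroke `#000000` → score (S409, F1845). Machine vertices: (118.3013,46.1190) → (117.6697,65.2330) → (134.5387,56.2230) → (118.3013,46.1190). Closed: final G1 returns to the first vertex.

**Shape 3** — `<path>` rectangle, stroke `#000000` → score (S409, F1845). Machine vertices: (84.9901,65.7498) → (141.4292,65.7498) → (141.4292,42.1606) → (84.9901,42.1606) → (84.9901,65.7498). Closed: final G1 returns to the first vertex.

**Shape 4** — `<polygon>` closed polygon, stroke `#000000` → score (S409, F1845). Machine vertices: (82.9551,52.1977) → (126.9456,46.6539) → (22.8838,60.0828) → (21.6820,6.7048) → (50.0294,26.4315) → (82.9551,52.1977). Closed: final G1 returns to the first vertex.

**Shape 5** — `<path>` regular polygon, stroke `#000000` → score (S409, F1845). Machine vertices: (89.2443,27.7577) → (74.3080,59.4270) → (109.2026,56.5276) → (89.2443,27.7577). Closed: final G1 returns to the first vertex.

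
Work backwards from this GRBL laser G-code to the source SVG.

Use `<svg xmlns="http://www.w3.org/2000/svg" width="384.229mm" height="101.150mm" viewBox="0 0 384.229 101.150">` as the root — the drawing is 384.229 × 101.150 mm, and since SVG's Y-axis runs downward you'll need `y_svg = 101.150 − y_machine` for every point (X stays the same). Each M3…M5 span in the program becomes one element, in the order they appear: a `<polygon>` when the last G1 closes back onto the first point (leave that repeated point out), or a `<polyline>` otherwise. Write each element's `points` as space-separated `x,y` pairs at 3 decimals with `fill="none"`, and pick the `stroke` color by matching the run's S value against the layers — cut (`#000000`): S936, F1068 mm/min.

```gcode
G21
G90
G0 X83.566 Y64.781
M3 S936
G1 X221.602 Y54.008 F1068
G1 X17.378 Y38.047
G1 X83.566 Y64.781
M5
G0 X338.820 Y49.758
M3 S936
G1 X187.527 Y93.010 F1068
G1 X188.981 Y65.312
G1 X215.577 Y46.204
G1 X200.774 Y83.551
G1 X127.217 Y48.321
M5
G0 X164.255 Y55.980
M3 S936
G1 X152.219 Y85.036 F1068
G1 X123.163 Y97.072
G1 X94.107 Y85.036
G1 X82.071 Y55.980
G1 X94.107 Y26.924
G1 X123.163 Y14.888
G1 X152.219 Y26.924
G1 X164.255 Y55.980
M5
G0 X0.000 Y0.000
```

Each laser-on run becomes one SVG element. Flip Y back into SVG space with y_svg = 101.150 − y_machine. Every run uses S936, so all elements get stroke `#000000` (cut).

Run 1: The run returns to its start, so emit a `<polygon>` with points (Y-flipped): 83.566,36.369 221.602,47.142 17.378,63.103.

Run 2: The run is open, so emit a `<polyline>` with points (Y-flipped): 338.820,51.392 187.527,8.140 188.981,35.838 215.577,54.946 200.774,17.599 127.217,52.829.

Run 3: The run returns to its start, so emit a `<polygon>` with points (Y-flipped): 164.255,45.170 152.219,16.114 123.163,4.078 94.107,16.114 82.071,45.170 94.107,74.226 123.163,86.262 152.219,74.226.

<svg xmlns="http://www.w3.org/2000/svg" width="384.229mm" height="101.150mm" viewBox="0 0 384.229 101.150">
  <polygon points="83.566,36.369 221.602,47.142 17.378,63.103" fill="none" stroke="#000000"/>
  <polyline points="338.820,51.392 187.527,8.140 188.981,35.838 215.577,54.946 200.774,17.599 127.217,52.829" fill="none" stroke="#000000"/>
  <polygon points="164.255,45.170 152.219,16.114 123.163,4.078 94.107,16.114 82.071,45.170 94.107,74.226 123.163,86.262 152.219,74.226" fill="none" stroke="#000000"/>
</svg>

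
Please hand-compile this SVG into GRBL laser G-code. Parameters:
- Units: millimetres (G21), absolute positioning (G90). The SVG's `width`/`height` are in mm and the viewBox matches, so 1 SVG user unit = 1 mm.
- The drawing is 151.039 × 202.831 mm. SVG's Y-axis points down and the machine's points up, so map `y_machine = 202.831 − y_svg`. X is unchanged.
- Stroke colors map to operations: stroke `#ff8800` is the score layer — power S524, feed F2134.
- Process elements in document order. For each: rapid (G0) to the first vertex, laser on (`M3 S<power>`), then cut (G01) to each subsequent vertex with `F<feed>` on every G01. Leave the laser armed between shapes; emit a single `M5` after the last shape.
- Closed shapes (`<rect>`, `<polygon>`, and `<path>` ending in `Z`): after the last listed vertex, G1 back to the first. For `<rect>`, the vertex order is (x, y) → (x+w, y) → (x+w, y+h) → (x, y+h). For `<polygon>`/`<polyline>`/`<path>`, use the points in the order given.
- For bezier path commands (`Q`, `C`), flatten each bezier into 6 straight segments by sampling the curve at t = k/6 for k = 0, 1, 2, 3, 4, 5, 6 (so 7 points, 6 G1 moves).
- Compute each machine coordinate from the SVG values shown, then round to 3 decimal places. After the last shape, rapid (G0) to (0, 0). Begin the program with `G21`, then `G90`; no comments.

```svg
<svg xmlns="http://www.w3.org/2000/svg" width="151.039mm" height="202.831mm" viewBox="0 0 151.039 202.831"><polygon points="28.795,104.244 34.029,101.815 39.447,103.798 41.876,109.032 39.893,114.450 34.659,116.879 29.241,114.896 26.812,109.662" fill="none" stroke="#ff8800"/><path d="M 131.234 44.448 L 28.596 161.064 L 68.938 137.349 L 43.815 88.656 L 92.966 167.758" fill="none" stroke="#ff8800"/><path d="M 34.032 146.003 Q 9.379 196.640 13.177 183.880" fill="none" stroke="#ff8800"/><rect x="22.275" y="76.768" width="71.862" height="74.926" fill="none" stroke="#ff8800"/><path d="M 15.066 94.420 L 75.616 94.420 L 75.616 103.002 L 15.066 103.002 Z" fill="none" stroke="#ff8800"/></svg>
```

G21
G90
G0 X28.795 Y98.587
M3 S524
G01 X34.029 Y101.016 F2134
G01 X39.447 Y99.033 F2134
G01 X41.876 Y93.799 F2134
G01 X39.893 Y88.381 F2134
G01 X34.659 Y85.952 F2134
G01 X29.241 Y87.935 F2134
G01 X26.812 Y93.169 F2134
G01 X28.795 Y98.587 F2134
G0 X131.234 Y158.383
M3 S524
G01 X28.596 Y41.767 F2134
G01 X68.938 Y65.482 F2134
G01 X43.815 Y114.175 F2134
G01 X92.966 Y35.073 F2134
G0 X34.032 Y56.828
M3 S524
G01 X26.605 Y41.710 F2134
G01 X20.758 Y30.114 F2134
G01 X16.492 Y22.040 F2134
G01 X13.806 Y17.488 F2134
G01 X12.701 Y16.459 F2134
G01 X13.177 Y18.951 F2134
G0 X22.275 Y126.063
M3 S524
G01 X94.137 Y126.063 F2134
G01 X94.137 Y51.137 F2134
G01 X22.275 Y51.137 F2134
G01 X22.275 Y126.063 F2134
G0 X15.066 Y108.411
M3 S524
G01 X75.616 Y108.411 F2134
G01 X75.616 Y99.829 F2134
G01 X15.066 Y99.829 F2134
G01 X15.066 Y108.411 F2134
M5
G0 X0.000 Y0.000

viewBox `0 0 151.039 202.831` with mm width/height → 1 unit = 1 mm. Flip: y_m = 202.831 − y_svg.

**Shape 1** — `<polygon>` regular polygon, stroke `#ff8800` → score (S524, F2134). Machine vertices: (28.795,98.587) → (34.029,101.016) → (39.447,99.033) → (41.876,93.799) → (39.893,88.381) → (34.659,85.952) → (29.241,87.935) → (26.812,93.169) → (28.795,98.587). Closed: final G1 returns to the first vertex.

**Shape 2** — `<path>` open polyline, stroke `#ff8800` → score (S524, F2134). Machine vertices: (131.234,158.383) → (28.596,41.767) → (68.938,65.482) → (43.815,114.175) → (92.966,35.073). Open path.

**Shape 3** — `<path>` quadratic bezier, stroke `#ff8800` → score (S524, F2134). Control points (SVG): P0=(34.032,146.003), P1=(9.379,196.640), P2=(13.177,183.880); sampled at t=k/6. Machine vertices: (34.032,56.828) → (26.605,41.710) → (20.758,30.114) → (16.492,22.040) → (13.806,17.488) → (12.701,16.459) → (13.177,18.951). Open path.

**Shape 4** — `<rect>` rectangle, stroke `#ff8800` → score (S524, F2134). Machine vertices: (22.275,126.063) → (94.137,126.063) → (94.137,51.137) → (22.275,51.137) → (22.275,126.063). Closed: final G1 returns to the first vertex.

**Shape 5** — `<path>` rectangle, stroke `#ff8800` → score (S524, F2134). Machine vertices: (15.066,108.411) → (75.616,108.411) → (75.616,99.829) → (15.066,99.829) → (15.066,108.411). Closed: final G1 returns to the first vertex.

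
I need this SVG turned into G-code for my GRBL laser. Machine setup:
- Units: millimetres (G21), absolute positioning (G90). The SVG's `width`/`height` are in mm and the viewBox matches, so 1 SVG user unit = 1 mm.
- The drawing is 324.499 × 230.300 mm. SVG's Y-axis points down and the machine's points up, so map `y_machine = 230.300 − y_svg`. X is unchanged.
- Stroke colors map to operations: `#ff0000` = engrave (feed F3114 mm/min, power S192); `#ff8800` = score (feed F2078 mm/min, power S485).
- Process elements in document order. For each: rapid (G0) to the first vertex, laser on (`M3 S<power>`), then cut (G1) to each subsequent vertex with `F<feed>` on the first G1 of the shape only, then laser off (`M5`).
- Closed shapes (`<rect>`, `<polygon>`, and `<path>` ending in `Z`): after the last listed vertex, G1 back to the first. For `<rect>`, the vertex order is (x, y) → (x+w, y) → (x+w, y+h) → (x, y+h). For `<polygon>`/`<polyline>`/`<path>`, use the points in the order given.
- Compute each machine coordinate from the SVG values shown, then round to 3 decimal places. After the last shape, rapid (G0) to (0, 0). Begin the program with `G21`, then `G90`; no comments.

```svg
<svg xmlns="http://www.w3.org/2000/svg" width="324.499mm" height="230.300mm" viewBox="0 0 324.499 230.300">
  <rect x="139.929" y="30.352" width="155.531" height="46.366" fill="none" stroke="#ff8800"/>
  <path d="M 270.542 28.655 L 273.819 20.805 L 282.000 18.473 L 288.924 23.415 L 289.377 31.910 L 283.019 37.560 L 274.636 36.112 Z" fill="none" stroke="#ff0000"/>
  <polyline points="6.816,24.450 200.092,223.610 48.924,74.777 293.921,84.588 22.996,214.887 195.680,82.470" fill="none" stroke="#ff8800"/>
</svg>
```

viewBox `0 0 324.499 230.300` with mm width/height → 1 unit = 1 mm. Flip: y_m = 230.300 − y_svg.

**Shape 1** — `<rect>` rectangle, stroke `#ff8800` → score (S485, F2078). Machine vertices: (139.929,199.948) → (295.460,199.948) → (295.460,153.582) → (139.929,153.582) → (139.929,199.948). Closed: final G1 returns to the first vertex.

**Shape 2** — `<path>` regular polygon, stroke `#ff0000` → engrave (S192, F3114). Machine vertices: (270.542,201.645) → (273.819,209.495) → (282.000,211.827) → (288.924,206.885) → (289.377,198.390) → (283.019,192.740) → (274.636,194.188) → (270.542,201.645). Closed: final G1 returns to the first vertex.

**Shape 3** — `<polyline>` open polyline, stroke `#ff8800` → score (S485, F2078). Machine vertices: (6.816,205.850) → (200.092,6.690) → (48.924,155.523) → (293.921,145.712) → (22.996,15.413) → (195.680,147.830). Open path.

G21
G90
G0 X139.929 Y199.948
M3 S485
G1 X295.460 Y199.948 F2078
G1 X295.460 Y153.582
G1 X139.929 Y153.582
G1 X139.929 Y199.948
M5
G0 X270.542 Y201.645
M3 S192
G1 X273.819 Y209.495 F3114
G1 X282.000 Y211.827
G1 X288.924 Y206.885
G1 X289.377 Y198.390
G1 X283.019 Y192.740
G1 X274.636 Y194.188
G1 X270.542 Y201.645
M5
G0 X6.816 Y205.850
M3 S485
G1 X200.092 Y6.690 F2078
G1 X48.924 Y155.523
G1 X293.921 Y145.712
G1 X22.996 Y15.413
G1 X195.680 Y147.830
M5
G0 X0.000 Y0.000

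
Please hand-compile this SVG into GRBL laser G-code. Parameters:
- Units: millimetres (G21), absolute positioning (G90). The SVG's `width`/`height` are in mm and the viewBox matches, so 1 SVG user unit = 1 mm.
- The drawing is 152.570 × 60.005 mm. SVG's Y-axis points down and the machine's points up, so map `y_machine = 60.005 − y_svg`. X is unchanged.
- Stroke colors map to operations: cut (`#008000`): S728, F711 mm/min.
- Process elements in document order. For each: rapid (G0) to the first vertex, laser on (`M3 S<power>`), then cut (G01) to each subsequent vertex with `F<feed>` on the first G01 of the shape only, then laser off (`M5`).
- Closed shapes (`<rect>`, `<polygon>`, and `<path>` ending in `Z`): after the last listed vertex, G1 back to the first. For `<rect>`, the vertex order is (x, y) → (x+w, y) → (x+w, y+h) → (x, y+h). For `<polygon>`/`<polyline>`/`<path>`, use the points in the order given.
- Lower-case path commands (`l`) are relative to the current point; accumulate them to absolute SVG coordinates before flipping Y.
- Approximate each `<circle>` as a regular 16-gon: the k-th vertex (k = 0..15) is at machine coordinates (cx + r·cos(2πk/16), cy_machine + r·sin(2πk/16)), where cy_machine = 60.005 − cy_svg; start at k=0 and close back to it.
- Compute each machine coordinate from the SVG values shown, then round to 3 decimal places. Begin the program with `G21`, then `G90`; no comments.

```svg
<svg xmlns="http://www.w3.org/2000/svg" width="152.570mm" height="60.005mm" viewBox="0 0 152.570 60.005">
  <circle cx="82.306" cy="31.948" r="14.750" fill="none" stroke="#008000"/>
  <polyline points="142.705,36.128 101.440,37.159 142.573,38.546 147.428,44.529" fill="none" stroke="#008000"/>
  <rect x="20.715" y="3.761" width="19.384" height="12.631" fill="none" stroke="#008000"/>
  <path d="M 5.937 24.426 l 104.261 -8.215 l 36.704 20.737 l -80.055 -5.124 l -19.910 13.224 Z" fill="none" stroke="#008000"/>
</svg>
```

Since the viewBox matches the mm dimensions, user units are millimetres directly. The only transform is the Y-flip y_m = 60.005 − y_svg.

Shape 1 is a circle drawn with `<circle>`. Its stroke #008000 means cut at S728, F711. After flipping Y the toolpath is (97.056,28.057) → (95.933,33.702) → (92.736,38.487) → (87.951,41.684) → (82.306,42.807) → (76.661,41.684) → (71.876,38.487) → (68.679,33.702) → (67.556,28.057) → (68.679,22.412) → (71.876,17.627) → (76.661,14.430) → (82.306,13.307) → (87.951,14.430) → (92.736,17.627) → (95.933,22.412) → (97.056,28.057), returning to the start.

Shape 2 is a open polyline drawn with `<polyline>`. Its stroke #008000 means cut at S728, F711. After flipping Y the toolpath is (142.705,23.877) → (101.440,22.846) → (142.573,21.459) → (147.428,15.476).

Shape 3 is a rectangle drawn with `<rect>`. Its stroke #008000 means cut at S728, F711. After flipping Y the toolpath is (20.715,56.244) → (40.099,56.244) → (40.099,43.613) → (20.715,43.613) → (20.715,56.244), returning to the start.

Shape 4 is a closed polygon drawn with `<path>`. Its stroke #008000 means cut at S728, F711. After flipping Y the toolpath is (5.937,35.579) → (110.198,43.794) → (146.902,23.057) → (66.847,28.181) → (46.937,14.957) → (5.937,35.579), returning to the start.

G21
G90
G0 X97.056 Y28.057
M3 S728
G01 X95.933 Y33.702 F711
G01 X92.736 Y38.487
G01 X87.951 Y41.684
G01 X82.306 Y42.807
G01 X76.661 Y41.684
G01 X71.876 Y38.487
G01 X68.679 Y33.702
G01 X67.556 Y28.057
G01 X68.679 Y22.412
G01 X71.876 Y17.627
G01 X76.661 Y14.430
G01 X82.306 Y13.307
G01 X87.951 Y14.430
G01 X92.736 Y17.627
G01 X95.933 Y22.412
G01 X97.056 Y28.057
M5
G0 X142.705 Y23.877
M3 S728
G01 X101.440 Y22.846 F711
G01 X142.573 Y21.459
G01 X147.428 Y15.476
M5
G0 X20.715 Y56.244
M3 S728
G01 X40.099 Y56.244 F711
G01 X40.099 Y43.613
G01 X20.715 Y43.613
G01 X20.715 Y56.244
M5
G0 X5.937 Y35.579
M3 S728
G01 X110.198 Y43.794 F711
G01 X146.902 Y23.057
G01 X66.847 Y28.181
G01 X46.937 Y14.957
G01 X5.937 Y35.579
M5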